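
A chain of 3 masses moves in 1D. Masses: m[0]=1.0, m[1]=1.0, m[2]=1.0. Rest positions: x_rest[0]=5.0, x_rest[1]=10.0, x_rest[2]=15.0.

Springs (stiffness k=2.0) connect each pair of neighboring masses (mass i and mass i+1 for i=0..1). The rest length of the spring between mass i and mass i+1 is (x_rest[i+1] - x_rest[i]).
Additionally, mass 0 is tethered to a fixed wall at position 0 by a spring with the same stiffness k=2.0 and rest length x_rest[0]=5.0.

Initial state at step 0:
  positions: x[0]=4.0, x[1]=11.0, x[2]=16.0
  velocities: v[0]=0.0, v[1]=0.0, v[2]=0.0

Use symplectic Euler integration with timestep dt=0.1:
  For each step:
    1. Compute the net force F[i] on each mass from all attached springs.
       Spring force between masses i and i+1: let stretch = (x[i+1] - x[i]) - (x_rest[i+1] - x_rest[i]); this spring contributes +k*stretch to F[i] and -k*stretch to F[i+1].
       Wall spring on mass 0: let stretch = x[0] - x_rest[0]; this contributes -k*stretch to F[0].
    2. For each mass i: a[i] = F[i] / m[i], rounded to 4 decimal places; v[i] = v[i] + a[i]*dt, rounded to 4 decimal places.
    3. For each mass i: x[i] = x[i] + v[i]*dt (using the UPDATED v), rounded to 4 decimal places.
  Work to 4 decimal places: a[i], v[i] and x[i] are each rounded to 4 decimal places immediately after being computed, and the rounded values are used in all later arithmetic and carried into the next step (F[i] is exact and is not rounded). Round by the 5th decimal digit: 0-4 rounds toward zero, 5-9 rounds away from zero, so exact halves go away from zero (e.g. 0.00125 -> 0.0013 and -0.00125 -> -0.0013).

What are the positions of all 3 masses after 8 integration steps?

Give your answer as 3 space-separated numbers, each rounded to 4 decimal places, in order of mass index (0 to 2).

Step 0: x=[4.0000 11.0000 16.0000] v=[0.0000 0.0000 0.0000]
Step 1: x=[4.0600 10.9600 16.0000] v=[0.6000 -0.4000 0.0000]
Step 2: x=[4.1768 10.8828 15.9992] v=[1.1680 -0.7720 -0.0080]
Step 3: x=[4.3442 10.7738 15.9961] v=[1.6738 -1.0899 -0.0313]
Step 4: x=[4.5533 10.6407 15.9885] v=[2.0909 -1.3314 -0.0758]
Step 5: x=[4.7931 10.4928 15.9740] v=[2.3977 -1.4793 -0.1454]
Step 6: x=[5.0510 10.3405 15.9498] v=[2.5790 -1.5230 -0.2416]
Step 7: x=[5.3137 10.1946 15.9135] v=[2.6267 -1.4590 -0.3635]
Step 8: x=[5.5677 10.0655 15.8628] v=[2.5401 -1.2914 -0.5073]

Answer: 5.5677 10.0655 15.8628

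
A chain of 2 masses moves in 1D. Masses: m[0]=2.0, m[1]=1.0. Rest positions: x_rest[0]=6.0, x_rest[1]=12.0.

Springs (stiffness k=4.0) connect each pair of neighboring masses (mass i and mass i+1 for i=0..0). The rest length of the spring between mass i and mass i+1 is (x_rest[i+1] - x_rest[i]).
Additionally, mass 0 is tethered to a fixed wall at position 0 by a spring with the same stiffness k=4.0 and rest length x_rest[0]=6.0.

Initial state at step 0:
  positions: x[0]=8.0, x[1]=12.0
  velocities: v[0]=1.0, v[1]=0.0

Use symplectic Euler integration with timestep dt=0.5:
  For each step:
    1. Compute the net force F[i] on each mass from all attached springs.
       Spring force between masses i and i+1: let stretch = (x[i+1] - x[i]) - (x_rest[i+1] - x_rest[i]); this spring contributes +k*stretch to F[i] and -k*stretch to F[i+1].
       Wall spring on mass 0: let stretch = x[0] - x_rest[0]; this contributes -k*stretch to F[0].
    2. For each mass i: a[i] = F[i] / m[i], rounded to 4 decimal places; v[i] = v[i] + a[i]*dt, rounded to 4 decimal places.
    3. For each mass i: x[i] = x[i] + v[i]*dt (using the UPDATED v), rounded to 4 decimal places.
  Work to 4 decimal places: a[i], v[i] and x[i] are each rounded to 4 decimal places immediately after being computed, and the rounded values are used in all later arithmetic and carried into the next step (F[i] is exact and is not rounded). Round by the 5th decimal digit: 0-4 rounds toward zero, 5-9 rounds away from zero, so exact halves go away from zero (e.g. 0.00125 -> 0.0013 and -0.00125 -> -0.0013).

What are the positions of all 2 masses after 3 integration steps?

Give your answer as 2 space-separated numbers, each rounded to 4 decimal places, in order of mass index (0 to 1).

Step 0: x=[8.0000 12.0000] v=[1.0000 0.0000]
Step 1: x=[6.5000 14.0000] v=[-3.0000 4.0000]
Step 2: x=[5.5000 14.5000] v=[-2.0000 1.0000]
Step 3: x=[6.2500 12.0000] v=[1.5000 -5.0000]

Answer: 6.2500 12.0000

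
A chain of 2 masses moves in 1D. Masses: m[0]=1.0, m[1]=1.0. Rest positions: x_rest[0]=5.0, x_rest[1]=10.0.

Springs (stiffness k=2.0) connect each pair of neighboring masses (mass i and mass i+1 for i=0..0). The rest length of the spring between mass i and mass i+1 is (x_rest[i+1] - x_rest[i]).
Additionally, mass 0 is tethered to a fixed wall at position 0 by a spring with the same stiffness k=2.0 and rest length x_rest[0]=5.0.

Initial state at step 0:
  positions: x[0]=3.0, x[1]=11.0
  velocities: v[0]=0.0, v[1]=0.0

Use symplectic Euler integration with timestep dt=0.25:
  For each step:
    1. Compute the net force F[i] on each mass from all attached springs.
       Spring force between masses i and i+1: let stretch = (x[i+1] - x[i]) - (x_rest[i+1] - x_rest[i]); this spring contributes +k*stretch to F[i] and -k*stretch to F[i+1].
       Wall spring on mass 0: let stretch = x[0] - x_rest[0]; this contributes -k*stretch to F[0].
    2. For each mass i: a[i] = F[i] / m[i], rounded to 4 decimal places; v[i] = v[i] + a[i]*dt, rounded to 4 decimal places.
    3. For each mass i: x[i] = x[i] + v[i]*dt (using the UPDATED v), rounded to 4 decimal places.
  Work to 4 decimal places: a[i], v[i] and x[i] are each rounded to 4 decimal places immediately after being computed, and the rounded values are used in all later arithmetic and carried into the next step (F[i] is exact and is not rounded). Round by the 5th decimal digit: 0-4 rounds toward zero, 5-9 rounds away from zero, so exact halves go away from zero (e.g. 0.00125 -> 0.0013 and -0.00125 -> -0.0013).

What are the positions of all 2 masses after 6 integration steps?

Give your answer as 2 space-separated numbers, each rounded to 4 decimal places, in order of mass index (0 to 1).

Step 0: x=[3.0000 11.0000] v=[0.0000 0.0000]
Step 1: x=[3.6250 10.6250] v=[2.5000 -1.5000]
Step 2: x=[4.6719 10.0000] v=[4.1875 -2.5000]
Step 3: x=[5.8008 9.3340] v=[4.5156 -2.6641]
Step 4: x=[6.6463 8.8513] v=[3.3818 -1.9307]
Step 5: x=[6.9366 8.7180] v=[1.1612 -0.5332]
Step 6: x=[6.5825 8.9870] v=[-1.4164 1.0761]

Answer: 6.5825 8.9870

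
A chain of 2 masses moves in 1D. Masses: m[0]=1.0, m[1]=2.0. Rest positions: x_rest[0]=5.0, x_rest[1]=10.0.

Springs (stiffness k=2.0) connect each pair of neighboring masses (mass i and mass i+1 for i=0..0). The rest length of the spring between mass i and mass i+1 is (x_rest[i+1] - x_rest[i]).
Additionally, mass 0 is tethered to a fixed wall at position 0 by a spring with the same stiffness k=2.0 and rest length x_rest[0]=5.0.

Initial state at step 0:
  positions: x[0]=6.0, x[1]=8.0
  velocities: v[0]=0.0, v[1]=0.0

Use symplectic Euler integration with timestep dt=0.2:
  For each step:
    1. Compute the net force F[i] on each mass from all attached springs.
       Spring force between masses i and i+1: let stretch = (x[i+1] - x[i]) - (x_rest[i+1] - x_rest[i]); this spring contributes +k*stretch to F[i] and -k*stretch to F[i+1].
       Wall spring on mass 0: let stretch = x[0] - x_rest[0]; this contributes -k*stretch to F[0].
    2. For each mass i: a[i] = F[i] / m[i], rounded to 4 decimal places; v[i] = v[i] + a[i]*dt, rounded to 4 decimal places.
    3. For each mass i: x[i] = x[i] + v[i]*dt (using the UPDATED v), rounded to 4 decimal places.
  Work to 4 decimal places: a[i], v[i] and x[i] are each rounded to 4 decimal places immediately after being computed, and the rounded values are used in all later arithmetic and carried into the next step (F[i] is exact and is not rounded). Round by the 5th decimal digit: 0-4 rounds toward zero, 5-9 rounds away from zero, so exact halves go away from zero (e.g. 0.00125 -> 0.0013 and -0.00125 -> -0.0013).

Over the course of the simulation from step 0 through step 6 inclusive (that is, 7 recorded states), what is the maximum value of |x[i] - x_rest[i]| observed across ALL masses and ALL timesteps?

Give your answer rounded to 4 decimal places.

Answer: 2.3120

Derivation:
Step 0: x=[6.0000 8.0000] v=[0.0000 0.0000]
Step 1: x=[5.6800 8.1200] v=[-1.6000 0.6000]
Step 2: x=[5.1008 8.3424] v=[-2.8960 1.1120]
Step 3: x=[4.3729 8.6351] v=[-3.6397 1.4637]
Step 4: x=[3.6361 8.9574] v=[-3.6840 1.6113]
Step 5: x=[3.0341 9.2668] v=[-3.0099 1.5470]
Step 6: x=[2.6880 9.5269] v=[-1.7305 1.3005]
Max displacement = 2.3120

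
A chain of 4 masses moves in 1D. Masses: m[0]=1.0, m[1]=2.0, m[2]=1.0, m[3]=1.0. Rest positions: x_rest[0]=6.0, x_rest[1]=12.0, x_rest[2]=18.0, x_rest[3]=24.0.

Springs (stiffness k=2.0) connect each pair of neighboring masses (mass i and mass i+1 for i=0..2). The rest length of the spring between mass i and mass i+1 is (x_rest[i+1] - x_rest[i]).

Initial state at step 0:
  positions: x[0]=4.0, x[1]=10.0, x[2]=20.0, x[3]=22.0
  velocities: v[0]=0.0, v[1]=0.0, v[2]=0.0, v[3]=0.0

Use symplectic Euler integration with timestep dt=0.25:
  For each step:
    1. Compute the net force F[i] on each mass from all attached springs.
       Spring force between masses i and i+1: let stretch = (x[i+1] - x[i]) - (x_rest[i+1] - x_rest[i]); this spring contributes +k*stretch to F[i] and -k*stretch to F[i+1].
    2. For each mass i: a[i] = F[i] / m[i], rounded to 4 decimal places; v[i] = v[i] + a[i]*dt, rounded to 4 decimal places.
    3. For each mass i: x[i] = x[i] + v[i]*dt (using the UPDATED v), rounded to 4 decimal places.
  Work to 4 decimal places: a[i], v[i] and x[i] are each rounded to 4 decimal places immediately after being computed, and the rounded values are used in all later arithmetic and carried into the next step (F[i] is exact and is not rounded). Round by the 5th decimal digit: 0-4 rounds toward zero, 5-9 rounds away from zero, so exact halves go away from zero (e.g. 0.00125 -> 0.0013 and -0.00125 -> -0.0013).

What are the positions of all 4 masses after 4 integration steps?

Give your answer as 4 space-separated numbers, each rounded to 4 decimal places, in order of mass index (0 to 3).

Step 0: x=[4.0000 10.0000 20.0000 22.0000] v=[0.0000 0.0000 0.0000 0.0000]
Step 1: x=[4.0000 10.2500 19.0000 22.5000] v=[0.0000 1.0000 -4.0000 2.0000]
Step 2: x=[4.0313 10.6563 17.3438 23.3125] v=[0.1250 1.6250 -6.6250 3.2500]
Step 3: x=[4.1407 11.0665 15.5977 24.1289] v=[0.4375 1.6406 -6.9844 3.2657]
Step 4: x=[4.3658 11.3270 14.3516 24.6289] v=[0.9004 1.0420 -4.9844 2.0001]

Answer: 4.3658 11.3270 14.3516 24.6289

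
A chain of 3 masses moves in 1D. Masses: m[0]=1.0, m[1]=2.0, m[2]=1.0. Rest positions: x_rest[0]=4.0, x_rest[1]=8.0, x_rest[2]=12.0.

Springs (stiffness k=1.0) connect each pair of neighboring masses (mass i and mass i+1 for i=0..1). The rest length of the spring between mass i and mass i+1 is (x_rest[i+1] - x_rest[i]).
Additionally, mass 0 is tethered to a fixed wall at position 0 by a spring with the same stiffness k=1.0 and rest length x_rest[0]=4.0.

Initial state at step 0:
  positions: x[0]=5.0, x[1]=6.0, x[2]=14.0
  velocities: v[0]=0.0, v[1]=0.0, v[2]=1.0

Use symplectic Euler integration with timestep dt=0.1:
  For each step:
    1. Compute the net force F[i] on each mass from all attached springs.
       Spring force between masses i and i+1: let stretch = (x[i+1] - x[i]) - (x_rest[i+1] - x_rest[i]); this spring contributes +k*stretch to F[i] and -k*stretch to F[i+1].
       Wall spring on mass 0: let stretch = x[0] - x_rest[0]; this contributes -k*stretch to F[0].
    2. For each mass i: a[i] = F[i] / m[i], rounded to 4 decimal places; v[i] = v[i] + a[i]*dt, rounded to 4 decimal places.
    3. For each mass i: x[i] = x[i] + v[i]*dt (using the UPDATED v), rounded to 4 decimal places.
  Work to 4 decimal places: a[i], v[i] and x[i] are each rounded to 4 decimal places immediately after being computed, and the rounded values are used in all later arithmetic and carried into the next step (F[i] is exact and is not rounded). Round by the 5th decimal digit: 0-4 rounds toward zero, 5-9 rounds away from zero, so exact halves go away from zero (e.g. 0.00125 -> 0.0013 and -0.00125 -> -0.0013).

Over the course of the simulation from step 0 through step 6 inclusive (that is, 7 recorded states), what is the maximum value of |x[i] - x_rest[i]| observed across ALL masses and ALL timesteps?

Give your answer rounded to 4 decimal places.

Answer: 2.0798

Derivation:
Step 0: x=[5.0000 6.0000 14.0000] v=[0.0000 0.0000 1.0000]
Step 1: x=[4.9600 6.0350 14.0600] v=[-0.4000 0.3500 0.6000]
Step 2: x=[4.8812 6.1048 14.0798] v=[-0.7885 0.6975 0.1975]
Step 3: x=[4.7658 6.2083 14.0598] v=[-1.1543 1.0351 -0.2000]
Step 4: x=[4.6171 6.3439 14.0013] v=[-1.4866 1.3556 -0.5852]
Step 5: x=[4.4395 6.5091 13.9062] v=[-1.7756 1.6521 -0.9509]
Step 6: x=[4.2382 6.7010 13.7771] v=[-2.0126 1.9185 -1.2906]
Max displacement = 2.0798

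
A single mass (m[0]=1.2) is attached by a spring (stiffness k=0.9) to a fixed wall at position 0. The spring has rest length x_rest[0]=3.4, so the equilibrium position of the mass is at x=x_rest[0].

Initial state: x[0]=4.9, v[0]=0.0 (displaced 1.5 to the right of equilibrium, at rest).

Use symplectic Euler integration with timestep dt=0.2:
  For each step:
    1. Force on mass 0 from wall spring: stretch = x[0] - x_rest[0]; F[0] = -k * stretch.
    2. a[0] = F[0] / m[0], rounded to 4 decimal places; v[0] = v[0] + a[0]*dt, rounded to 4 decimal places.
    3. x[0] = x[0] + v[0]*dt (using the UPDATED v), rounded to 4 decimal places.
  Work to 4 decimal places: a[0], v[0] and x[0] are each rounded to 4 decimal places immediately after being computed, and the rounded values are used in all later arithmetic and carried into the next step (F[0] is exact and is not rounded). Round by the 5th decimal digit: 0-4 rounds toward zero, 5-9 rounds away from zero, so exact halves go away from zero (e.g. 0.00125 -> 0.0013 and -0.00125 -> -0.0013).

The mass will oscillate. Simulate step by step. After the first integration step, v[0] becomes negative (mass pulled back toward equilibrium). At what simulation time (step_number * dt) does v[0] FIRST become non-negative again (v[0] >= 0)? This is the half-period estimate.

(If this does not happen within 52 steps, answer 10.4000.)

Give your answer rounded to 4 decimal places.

Answer: 3.8000

Derivation:
Step 0: x=[4.9000] v=[0.0000]
Step 1: x=[4.8550] v=[-0.2250]
Step 2: x=[4.7663] v=[-0.4433]
Step 3: x=[4.6367] v=[-0.6482]
Step 4: x=[4.4700] v=[-0.8337]
Step 5: x=[4.2712] v=[-0.9942]
Step 6: x=[4.0462] v=[-1.1249]
Step 7: x=[3.8018] v=[-1.2218]
Step 8: x=[3.5454] v=[-1.2821]
Step 9: x=[3.2846] v=[-1.3039]
Step 10: x=[3.0273] v=[-1.2866]
Step 11: x=[2.7812] v=[-1.2307]
Step 12: x=[2.5536] v=[-1.1379]
Step 13: x=[2.3514] v=[-1.0109]
Step 14: x=[2.1807] v=[-0.8536]
Step 15: x=[2.0466] v=[-0.6707]
Step 16: x=[1.9531] v=[-0.4677]
Step 17: x=[1.9030] v=[-0.2507]
Step 18: x=[1.8978] v=[-0.0261]
Step 19: x=[1.9376] v=[0.1992]
First v>=0 after going negative at step 19, time=3.8000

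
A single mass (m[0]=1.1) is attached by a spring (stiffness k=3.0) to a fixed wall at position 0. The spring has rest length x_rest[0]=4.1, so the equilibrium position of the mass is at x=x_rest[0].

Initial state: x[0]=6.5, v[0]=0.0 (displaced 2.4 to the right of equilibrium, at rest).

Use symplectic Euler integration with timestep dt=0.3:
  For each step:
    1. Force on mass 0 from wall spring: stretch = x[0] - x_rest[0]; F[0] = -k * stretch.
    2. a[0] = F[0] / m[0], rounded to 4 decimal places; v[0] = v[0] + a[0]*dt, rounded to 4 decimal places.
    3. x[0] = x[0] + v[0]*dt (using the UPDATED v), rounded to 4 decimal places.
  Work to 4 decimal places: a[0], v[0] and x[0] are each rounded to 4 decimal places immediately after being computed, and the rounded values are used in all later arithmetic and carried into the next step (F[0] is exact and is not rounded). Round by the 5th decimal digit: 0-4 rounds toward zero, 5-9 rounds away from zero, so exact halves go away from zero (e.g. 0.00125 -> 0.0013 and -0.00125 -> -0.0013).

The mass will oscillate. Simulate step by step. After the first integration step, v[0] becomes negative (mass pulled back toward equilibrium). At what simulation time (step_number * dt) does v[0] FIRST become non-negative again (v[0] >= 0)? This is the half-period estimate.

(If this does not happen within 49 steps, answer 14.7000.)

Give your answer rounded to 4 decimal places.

Step 0: x=[6.5000] v=[0.0000]
Step 1: x=[5.9109] v=[-1.9637]
Step 2: x=[4.8773] v=[-3.4453]
Step 3: x=[3.6529] v=[-4.0813]
Step 4: x=[2.5383] v=[-3.7155]
Step 5: x=[1.8070] v=[-2.4377]
Step 6: x=[1.6385] v=[-0.5616]
Step 7: x=[2.0742] v=[1.4524]
First v>=0 after going negative at step 7, time=2.1000

Answer: 2.1000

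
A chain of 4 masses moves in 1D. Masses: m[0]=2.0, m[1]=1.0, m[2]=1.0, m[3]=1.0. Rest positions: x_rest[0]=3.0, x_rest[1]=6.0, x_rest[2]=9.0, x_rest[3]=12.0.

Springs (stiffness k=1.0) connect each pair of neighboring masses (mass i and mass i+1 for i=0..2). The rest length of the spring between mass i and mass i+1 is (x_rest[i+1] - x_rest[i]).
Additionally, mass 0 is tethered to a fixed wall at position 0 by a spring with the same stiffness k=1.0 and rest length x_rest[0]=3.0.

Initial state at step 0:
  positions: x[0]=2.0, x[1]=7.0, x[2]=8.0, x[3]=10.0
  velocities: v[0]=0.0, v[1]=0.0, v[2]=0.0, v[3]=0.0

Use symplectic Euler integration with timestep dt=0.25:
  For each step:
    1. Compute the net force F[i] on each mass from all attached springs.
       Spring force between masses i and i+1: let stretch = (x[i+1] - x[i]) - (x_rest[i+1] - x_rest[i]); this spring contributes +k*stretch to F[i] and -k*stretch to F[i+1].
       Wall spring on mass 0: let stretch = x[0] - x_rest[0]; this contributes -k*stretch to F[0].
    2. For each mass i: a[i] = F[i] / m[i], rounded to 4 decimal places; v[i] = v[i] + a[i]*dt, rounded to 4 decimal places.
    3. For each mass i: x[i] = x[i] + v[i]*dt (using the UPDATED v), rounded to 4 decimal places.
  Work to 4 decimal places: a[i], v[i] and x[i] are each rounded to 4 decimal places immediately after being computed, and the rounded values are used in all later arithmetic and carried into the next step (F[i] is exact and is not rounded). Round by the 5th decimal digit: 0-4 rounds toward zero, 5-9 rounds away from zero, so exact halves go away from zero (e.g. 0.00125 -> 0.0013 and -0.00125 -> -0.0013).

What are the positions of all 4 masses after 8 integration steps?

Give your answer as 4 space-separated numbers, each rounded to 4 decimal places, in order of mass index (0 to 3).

Answer: 3.3309 3.8821 7.9580 11.8532

Derivation:
Step 0: x=[2.0000 7.0000 8.0000 10.0000] v=[0.0000 0.0000 0.0000 0.0000]
Step 1: x=[2.0938 6.7500 8.0625 10.0625] v=[0.3750 -1.0000 0.2500 0.2500]
Step 2: x=[2.2676 6.2910 8.1680 10.1875] v=[0.6953 -1.8359 0.4219 0.5000]
Step 3: x=[2.4963 5.6979 8.2824 10.3738] v=[0.9148 -2.3725 0.4575 0.7451]
Step 4: x=[2.7471 5.0662 8.3660 10.6169] v=[1.0030 -2.5268 0.3342 0.9723]
Step 5: x=[2.9845 4.4958 8.3840 10.9068] v=[0.9495 -2.2816 0.0720 1.1596]
Step 6: x=[3.1759 4.0740 8.3167 11.2265] v=[0.7654 -1.6874 -0.2694 1.2789]
Step 7: x=[3.2961 3.8612 8.1661 11.5519] v=[0.4807 -0.8513 -0.6026 1.3015]
Step 8: x=[3.3309 3.8821 7.9580 11.8532] v=[0.1393 0.0837 -0.8324 1.2051]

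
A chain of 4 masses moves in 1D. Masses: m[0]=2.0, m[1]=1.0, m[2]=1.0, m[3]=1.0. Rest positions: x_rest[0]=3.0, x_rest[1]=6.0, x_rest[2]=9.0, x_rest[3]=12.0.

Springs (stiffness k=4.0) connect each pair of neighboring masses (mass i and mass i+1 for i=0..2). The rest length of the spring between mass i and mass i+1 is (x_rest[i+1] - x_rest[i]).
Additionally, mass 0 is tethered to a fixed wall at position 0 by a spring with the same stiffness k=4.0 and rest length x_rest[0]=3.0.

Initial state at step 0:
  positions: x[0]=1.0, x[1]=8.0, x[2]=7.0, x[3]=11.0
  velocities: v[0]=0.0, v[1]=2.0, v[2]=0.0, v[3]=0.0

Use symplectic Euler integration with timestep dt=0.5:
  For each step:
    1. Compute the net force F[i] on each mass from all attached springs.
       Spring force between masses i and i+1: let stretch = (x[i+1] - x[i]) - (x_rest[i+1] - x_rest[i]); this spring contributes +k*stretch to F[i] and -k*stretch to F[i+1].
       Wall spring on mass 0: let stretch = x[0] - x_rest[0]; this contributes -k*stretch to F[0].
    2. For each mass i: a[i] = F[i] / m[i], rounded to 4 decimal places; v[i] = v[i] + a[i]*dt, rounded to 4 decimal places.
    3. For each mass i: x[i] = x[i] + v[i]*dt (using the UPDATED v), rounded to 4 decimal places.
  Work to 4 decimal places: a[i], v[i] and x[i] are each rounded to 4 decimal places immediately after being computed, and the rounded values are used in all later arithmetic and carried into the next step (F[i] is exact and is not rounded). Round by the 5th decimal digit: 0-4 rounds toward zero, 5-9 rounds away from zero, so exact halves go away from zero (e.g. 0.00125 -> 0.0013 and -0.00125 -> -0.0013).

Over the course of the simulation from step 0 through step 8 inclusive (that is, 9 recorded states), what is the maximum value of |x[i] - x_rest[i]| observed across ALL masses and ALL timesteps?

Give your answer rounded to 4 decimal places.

Step 0: x=[1.0000 8.0000 7.0000 11.0000] v=[0.0000 2.0000 0.0000 0.0000]
Step 1: x=[4.0000 1.0000 12.0000 10.0000] v=[6.0000 -14.0000 10.0000 -2.0000]
Step 2: x=[3.5000 8.0000 4.0000 14.0000] v=[-1.0000 14.0000 -16.0000 8.0000]
Step 3: x=[3.5000 6.5000 10.0000 11.0000] v=[0.0000 -3.0000 12.0000 -6.0000]
Step 4: x=[3.2500 5.5000 13.5000 10.0000] v=[-0.5000 -2.0000 7.0000 -2.0000]
Step 5: x=[2.5000 10.2500 5.5000 15.5000] v=[-1.5000 9.5000 -16.0000 11.0000]
Step 6: x=[4.3750 2.5000 12.2500 14.0000] v=[3.7500 -15.5000 13.5000 -3.0000]
Step 7: x=[3.1250 6.3750 11.0000 13.7500] v=[-2.5000 7.7500 -2.5000 -0.5000]
Step 8: x=[1.9375 11.6250 7.8750 13.7500] v=[-2.3750 10.5000 -6.2500 0.0000]
Max displacement = 5.6250

Answer: 5.6250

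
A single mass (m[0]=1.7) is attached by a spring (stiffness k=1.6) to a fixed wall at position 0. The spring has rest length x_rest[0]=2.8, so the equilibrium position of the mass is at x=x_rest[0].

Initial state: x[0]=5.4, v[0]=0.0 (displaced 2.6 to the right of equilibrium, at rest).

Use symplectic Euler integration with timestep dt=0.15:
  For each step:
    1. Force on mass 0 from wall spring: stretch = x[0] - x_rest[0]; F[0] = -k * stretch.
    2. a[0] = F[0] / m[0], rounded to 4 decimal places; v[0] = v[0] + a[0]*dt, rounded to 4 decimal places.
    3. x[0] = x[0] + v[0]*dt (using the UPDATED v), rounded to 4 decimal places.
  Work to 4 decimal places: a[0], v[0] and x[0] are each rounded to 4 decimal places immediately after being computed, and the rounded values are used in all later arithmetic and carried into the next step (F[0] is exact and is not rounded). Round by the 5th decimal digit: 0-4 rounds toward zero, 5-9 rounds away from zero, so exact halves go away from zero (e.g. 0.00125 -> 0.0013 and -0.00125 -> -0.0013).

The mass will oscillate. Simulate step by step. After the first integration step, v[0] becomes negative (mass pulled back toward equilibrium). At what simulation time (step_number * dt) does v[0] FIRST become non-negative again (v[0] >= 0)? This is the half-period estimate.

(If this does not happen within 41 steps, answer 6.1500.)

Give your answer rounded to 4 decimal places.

Answer: 3.3000

Derivation:
Step 0: x=[5.4000] v=[0.0000]
Step 1: x=[5.3449] v=[-0.3671]
Step 2: x=[5.2359] v=[-0.7264]
Step 3: x=[5.0754] v=[-1.0703]
Step 4: x=[4.8667] v=[-1.3915]
Step 5: x=[4.6142] v=[-1.6833]
Step 6: x=[4.3233] v=[-1.9394]
Step 7: x=[4.0001] v=[-2.1545]
Step 8: x=[3.6515] v=[-2.3239]
Step 9: x=[3.2849] v=[-2.4441]
Step 10: x=[2.9080] v=[-2.5126]
Step 11: x=[2.5288] v=[-2.5278]
Step 12: x=[2.1554] v=[-2.4895]
Step 13: x=[1.7956] v=[-2.3985]
Step 14: x=[1.4571] v=[-2.2567]
Step 15: x=[1.1470] v=[-2.0671]
Step 16: x=[0.8719] v=[-1.8337]
Step 17: x=[0.6377] v=[-1.5615]
Step 18: x=[0.4493] v=[-1.2562]
Step 19: x=[0.3107] v=[-0.9243]
Step 20: x=[0.2248] v=[-0.5729]
Step 21: x=[0.1934] v=[-0.2093]
Step 22: x=[0.2172] v=[0.1587]
First v>=0 after going negative at step 22, time=3.3000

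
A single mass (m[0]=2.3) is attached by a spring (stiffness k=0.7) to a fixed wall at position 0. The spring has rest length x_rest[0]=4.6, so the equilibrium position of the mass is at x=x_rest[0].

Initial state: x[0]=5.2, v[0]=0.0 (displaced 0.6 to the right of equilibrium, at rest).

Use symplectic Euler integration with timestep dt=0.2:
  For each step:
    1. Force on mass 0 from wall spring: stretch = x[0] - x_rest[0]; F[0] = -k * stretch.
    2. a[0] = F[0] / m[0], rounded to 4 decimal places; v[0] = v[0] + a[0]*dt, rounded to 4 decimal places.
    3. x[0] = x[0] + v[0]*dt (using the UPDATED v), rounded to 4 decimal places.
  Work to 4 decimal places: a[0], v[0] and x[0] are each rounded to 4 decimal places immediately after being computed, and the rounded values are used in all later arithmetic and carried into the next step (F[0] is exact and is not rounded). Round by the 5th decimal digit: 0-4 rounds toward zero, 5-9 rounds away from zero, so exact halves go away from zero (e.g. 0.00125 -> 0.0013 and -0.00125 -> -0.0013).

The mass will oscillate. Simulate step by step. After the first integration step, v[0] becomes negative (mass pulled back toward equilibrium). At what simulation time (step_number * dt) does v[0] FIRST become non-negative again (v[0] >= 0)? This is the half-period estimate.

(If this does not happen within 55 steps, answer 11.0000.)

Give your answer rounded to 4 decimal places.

Step 0: x=[5.2000] v=[0.0000]
Step 1: x=[5.1927] v=[-0.0365]
Step 2: x=[5.1782] v=[-0.0726]
Step 3: x=[5.1566] v=[-0.1078]
Step 4: x=[5.1283] v=[-0.1417]
Step 5: x=[5.0935] v=[-0.1739]
Step 6: x=[5.0527] v=[-0.2039]
Step 7: x=[5.0064] v=[-0.2315]
Step 8: x=[4.9552] v=[-0.2562]
Step 9: x=[4.8996] v=[-0.2778]
Step 10: x=[4.8404] v=[-0.2960]
Step 11: x=[4.7783] v=[-0.3106]
Step 12: x=[4.7140] v=[-0.3215]
Step 13: x=[4.6483] v=[-0.3284]
Step 14: x=[4.5820] v=[-0.3313]
Step 15: x=[4.5160] v=[-0.3302]
Step 16: x=[4.4510] v=[-0.3251]
Step 17: x=[4.3878] v=[-0.3160]
Step 18: x=[4.3272] v=[-0.3031]
Step 19: x=[4.2699] v=[-0.2865]
Step 20: x=[4.2166] v=[-0.2664]
Step 21: x=[4.1680] v=[-0.2431]
Step 22: x=[4.1246] v=[-0.2168]
Step 23: x=[4.0870] v=[-0.1879]
Step 24: x=[4.0557] v=[-0.1567]
Step 25: x=[4.0310] v=[-0.1236]
Step 26: x=[4.0132] v=[-0.0890]
Step 27: x=[4.0025] v=[-0.0533]
Step 28: x=[3.9991] v=[-0.0169]
Step 29: x=[4.0030] v=[0.0197]
First v>=0 after going negative at step 29, time=5.8000

Answer: 5.8000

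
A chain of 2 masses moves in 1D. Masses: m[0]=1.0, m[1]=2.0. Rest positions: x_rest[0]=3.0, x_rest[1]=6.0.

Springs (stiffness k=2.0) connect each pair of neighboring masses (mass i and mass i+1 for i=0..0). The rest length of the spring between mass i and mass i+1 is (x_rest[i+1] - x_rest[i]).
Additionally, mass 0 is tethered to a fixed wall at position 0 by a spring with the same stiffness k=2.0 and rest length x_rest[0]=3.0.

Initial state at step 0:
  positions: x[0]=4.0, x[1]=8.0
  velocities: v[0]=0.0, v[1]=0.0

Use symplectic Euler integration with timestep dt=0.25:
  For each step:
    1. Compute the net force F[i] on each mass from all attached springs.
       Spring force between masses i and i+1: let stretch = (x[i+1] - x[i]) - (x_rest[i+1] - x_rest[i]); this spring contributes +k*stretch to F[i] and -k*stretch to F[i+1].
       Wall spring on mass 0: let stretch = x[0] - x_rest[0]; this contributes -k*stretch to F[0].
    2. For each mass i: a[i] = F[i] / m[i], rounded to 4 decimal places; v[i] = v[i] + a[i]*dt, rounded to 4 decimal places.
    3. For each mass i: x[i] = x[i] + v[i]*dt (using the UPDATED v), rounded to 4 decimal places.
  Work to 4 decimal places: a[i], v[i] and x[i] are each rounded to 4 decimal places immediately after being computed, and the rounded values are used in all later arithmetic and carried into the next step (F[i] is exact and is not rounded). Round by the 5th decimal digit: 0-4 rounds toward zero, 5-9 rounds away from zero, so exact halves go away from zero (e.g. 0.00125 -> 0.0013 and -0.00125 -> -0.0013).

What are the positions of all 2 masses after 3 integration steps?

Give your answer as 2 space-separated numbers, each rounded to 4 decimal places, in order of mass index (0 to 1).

Step 0: x=[4.0000 8.0000] v=[0.0000 0.0000]
Step 1: x=[4.0000 7.9375] v=[0.0000 -0.2500]
Step 2: x=[3.9922 7.8164] v=[-0.0313 -0.4844]
Step 3: x=[3.9634 7.6438] v=[-0.1153 -0.6905]

Answer: 3.9634 7.6438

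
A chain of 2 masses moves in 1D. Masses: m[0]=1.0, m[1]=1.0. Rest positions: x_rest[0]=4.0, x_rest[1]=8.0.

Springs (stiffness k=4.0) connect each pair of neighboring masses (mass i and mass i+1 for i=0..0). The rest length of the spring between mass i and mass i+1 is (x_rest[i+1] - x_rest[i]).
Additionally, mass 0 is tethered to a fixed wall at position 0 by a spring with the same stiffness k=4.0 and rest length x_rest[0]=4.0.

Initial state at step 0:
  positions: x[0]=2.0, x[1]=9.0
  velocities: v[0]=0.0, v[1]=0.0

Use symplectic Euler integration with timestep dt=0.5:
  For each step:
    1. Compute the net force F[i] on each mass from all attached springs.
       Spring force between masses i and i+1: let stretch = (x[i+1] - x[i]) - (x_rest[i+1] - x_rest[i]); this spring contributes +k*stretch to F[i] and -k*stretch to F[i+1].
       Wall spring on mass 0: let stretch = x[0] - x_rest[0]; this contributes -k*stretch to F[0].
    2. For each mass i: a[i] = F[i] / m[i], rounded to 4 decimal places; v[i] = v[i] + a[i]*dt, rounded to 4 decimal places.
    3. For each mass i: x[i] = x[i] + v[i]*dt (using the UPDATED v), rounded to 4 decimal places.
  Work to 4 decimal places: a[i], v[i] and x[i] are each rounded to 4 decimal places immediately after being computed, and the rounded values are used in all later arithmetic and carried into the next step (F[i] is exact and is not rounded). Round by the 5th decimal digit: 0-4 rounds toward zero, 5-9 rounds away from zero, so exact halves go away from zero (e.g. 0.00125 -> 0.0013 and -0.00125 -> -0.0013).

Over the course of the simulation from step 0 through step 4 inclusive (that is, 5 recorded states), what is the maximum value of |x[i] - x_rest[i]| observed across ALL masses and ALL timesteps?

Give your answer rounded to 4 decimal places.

Step 0: x=[2.0000 9.0000] v=[0.0000 0.0000]
Step 1: x=[7.0000 6.0000] v=[10.0000 -6.0000]
Step 2: x=[4.0000 8.0000] v=[-6.0000 4.0000]
Step 3: x=[1.0000 10.0000] v=[-6.0000 4.0000]
Step 4: x=[6.0000 7.0000] v=[10.0000 -6.0000]
Max displacement = 3.0000

Answer: 3.0000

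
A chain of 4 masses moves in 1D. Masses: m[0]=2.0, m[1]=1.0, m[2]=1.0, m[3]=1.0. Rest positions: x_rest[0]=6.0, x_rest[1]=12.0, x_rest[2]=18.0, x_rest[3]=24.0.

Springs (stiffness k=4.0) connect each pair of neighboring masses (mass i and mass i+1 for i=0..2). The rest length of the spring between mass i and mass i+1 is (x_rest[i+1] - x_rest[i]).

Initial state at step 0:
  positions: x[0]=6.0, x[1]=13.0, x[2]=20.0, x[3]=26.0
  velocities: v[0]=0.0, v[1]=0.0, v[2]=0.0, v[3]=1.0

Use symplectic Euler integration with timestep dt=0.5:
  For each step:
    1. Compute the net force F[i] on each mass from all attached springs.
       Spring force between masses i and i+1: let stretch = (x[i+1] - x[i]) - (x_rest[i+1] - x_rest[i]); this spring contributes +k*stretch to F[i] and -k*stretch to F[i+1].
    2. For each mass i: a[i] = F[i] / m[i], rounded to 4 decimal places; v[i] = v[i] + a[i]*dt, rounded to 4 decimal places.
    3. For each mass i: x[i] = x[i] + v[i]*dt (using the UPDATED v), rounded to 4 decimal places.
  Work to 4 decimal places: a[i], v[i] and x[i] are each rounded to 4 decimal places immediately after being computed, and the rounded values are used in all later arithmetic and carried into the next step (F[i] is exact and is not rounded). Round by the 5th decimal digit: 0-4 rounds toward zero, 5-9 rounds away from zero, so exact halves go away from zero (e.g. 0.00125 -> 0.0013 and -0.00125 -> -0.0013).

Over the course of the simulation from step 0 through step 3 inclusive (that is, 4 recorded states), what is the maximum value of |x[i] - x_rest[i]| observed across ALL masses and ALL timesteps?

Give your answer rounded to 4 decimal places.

Step 0: x=[6.0000 13.0000 20.0000 26.0000] v=[0.0000 0.0000 0.0000 1.0000]
Step 1: x=[6.5000 13.0000 19.0000 26.5000] v=[1.0000 0.0000 -2.0000 1.0000]
Step 2: x=[7.2500 12.5000 19.5000 25.5000] v=[1.5000 -1.0000 1.0000 -2.0000]
Step 3: x=[7.6250 13.7500 19.0000 24.5000] v=[0.7500 2.5000 -1.0000 -2.0000]
Max displacement = 2.5000

Answer: 2.5000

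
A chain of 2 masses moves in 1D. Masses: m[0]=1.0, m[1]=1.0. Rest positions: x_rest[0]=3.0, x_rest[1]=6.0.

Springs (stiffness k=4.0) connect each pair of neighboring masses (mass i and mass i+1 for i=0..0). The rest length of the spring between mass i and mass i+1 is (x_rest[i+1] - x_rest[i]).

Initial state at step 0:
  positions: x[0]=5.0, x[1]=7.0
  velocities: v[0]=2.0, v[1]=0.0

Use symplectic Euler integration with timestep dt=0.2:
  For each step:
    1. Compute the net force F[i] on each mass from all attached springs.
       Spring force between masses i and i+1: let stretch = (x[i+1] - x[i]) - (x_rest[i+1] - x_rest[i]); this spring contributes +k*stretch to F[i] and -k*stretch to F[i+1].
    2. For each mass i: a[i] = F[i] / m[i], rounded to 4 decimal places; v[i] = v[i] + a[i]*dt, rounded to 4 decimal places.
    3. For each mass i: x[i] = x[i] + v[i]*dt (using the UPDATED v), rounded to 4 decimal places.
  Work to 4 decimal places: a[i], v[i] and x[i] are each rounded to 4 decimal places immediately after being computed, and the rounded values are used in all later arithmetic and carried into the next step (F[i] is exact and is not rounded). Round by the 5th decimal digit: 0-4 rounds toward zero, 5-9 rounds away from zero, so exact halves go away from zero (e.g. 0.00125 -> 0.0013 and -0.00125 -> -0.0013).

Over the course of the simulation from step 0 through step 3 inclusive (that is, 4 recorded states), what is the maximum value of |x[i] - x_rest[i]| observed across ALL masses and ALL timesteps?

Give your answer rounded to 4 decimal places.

Answer: 2.3072

Derivation:
Step 0: x=[5.0000 7.0000] v=[2.0000 0.0000]
Step 1: x=[5.2400 7.1600] v=[1.2000 0.8000]
Step 2: x=[5.3072 7.4928] v=[0.3360 1.6640]
Step 3: x=[5.2441 7.9559] v=[-0.3155 2.3155]
Max displacement = 2.3072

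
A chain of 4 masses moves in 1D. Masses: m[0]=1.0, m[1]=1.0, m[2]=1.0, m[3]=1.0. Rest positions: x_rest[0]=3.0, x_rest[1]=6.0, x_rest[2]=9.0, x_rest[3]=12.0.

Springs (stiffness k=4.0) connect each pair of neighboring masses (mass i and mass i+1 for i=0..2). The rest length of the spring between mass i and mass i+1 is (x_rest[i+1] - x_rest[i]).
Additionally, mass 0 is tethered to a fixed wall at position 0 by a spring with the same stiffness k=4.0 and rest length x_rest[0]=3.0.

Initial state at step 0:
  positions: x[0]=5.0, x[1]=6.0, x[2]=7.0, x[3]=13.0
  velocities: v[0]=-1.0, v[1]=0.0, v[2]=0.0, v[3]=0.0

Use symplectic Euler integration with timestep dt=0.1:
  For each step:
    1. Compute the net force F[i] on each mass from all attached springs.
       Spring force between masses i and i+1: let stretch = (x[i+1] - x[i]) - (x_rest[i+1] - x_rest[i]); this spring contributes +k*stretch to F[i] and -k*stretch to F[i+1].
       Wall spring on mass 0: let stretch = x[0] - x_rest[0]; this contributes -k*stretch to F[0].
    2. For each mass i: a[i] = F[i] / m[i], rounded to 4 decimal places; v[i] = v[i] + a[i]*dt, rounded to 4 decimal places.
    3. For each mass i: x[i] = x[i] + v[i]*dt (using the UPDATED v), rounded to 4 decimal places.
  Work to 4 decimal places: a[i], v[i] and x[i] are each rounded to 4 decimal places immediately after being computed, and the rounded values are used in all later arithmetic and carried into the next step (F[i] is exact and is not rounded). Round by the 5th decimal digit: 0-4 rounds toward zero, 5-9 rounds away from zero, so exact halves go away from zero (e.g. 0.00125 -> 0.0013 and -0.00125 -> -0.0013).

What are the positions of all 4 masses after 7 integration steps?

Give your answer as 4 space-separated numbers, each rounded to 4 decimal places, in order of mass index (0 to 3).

Answer: 1.5982 5.9675 10.3942 10.9927

Derivation:
Step 0: x=[5.0000 6.0000 7.0000 13.0000] v=[-1.0000 0.0000 0.0000 0.0000]
Step 1: x=[4.7400 6.0000 7.2000 12.8800] v=[-2.6000 0.0000 2.0000 -1.2000]
Step 2: x=[4.3408 5.9976 7.5792 12.6528] v=[-3.9920 -0.0240 3.7920 -2.2720]
Step 3: x=[3.8342 5.9922 8.0981 12.3427] v=[-5.0656 -0.0541 5.1888 -3.1014]
Step 4: x=[3.2606 5.9847 8.7025 11.9828] v=[-5.7361 -0.0749 6.0443 -3.5992]
Step 5: x=[2.6655 5.9770 9.3294 11.6117] v=[-5.9507 -0.0774 6.2693 -3.7113]
Step 6: x=[2.0963 5.9709 9.9135 11.2693] v=[-5.6923 -0.0610 5.8413 -3.4242]
Step 7: x=[1.5982 5.9675 10.3942 10.9927] v=[-4.9810 -0.0338 4.8066 -2.7665]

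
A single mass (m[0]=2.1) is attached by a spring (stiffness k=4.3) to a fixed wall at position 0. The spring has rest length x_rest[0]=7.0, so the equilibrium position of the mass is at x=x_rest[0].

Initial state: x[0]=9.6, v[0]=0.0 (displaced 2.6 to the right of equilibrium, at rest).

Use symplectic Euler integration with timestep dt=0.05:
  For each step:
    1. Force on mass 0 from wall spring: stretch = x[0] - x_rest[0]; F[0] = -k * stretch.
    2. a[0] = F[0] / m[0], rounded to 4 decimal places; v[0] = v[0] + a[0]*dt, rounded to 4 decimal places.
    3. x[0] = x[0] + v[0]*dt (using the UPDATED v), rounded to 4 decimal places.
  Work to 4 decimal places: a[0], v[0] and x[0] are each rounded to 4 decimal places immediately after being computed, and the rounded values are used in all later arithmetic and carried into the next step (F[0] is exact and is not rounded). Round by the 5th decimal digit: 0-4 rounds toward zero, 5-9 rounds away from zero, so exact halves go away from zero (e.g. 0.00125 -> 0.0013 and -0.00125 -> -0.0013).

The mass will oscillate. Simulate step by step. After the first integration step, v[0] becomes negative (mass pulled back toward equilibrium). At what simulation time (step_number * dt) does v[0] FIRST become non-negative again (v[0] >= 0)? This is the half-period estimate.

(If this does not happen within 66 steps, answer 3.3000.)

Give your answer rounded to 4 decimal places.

Answer: 2.2000

Derivation:
Step 0: x=[9.6000] v=[0.0000]
Step 1: x=[9.5867] v=[-0.2662]
Step 2: x=[9.5602] v=[-0.5310]
Step 3: x=[9.5205] v=[-0.7931]
Step 4: x=[9.4679] v=[-1.0512]
Step 5: x=[9.4027] v=[-1.3039]
Step 6: x=[9.3252] v=[-1.5499]
Step 7: x=[9.2358] v=[-1.7880]
Step 8: x=[9.1350] v=[-2.0169]
Step 9: x=[9.0232] v=[-2.2355]
Step 10: x=[8.9011] v=[-2.4426]
Step 11: x=[8.7692] v=[-2.6372]
Step 12: x=[8.6283] v=[-2.8183]
Step 13: x=[8.4791] v=[-2.9850]
Step 14: x=[8.3223] v=[-3.1364]
Step 15: x=[8.1587] v=[-3.2718]
Step 16: x=[7.9892] v=[-3.3904]
Step 17: x=[7.8146] v=[-3.4917]
Step 18: x=[7.6358] v=[-3.5751]
Step 19: x=[7.4538] v=[-3.6402]
Step 20: x=[7.2695] v=[-3.6867]
Step 21: x=[7.0838] v=[-3.7143]
Step 22: x=[6.8977] v=[-3.7229]
Step 23: x=[6.7121] v=[-3.7124]
Step 24: x=[6.5280] v=[-3.6829]
Step 25: x=[6.3463] v=[-3.6346]
Step 26: x=[6.1679] v=[-3.5677]
Step 27: x=[5.9938] v=[-3.4825]
Step 28: x=[5.8248] v=[-3.3795]
Step 29: x=[5.6618] v=[-3.2592]
Step 30: x=[5.5057] v=[-3.1222]
Step 31: x=[5.3572] v=[-2.9692]
Step 32: x=[5.2172] v=[-2.8010]
Step 33: x=[5.0863] v=[-2.6185]
Step 34: x=[4.9652] v=[-2.4226]
Step 35: x=[4.8545] v=[-2.2143]
Step 36: x=[4.7548] v=[-1.9946]
Step 37: x=[4.6666] v=[-1.7647]
Step 38: x=[4.5903] v=[-1.5258]
Step 39: x=[4.5263] v=[-1.2791]
Step 40: x=[4.4750] v=[-1.0258]
Step 41: x=[4.4366] v=[-0.7673]
Step 42: x=[4.4114] v=[-0.5049]
Step 43: x=[4.3994] v=[-0.2399]
Step 44: x=[4.4007] v=[0.0264]
First v>=0 after going negative at step 44, time=2.2000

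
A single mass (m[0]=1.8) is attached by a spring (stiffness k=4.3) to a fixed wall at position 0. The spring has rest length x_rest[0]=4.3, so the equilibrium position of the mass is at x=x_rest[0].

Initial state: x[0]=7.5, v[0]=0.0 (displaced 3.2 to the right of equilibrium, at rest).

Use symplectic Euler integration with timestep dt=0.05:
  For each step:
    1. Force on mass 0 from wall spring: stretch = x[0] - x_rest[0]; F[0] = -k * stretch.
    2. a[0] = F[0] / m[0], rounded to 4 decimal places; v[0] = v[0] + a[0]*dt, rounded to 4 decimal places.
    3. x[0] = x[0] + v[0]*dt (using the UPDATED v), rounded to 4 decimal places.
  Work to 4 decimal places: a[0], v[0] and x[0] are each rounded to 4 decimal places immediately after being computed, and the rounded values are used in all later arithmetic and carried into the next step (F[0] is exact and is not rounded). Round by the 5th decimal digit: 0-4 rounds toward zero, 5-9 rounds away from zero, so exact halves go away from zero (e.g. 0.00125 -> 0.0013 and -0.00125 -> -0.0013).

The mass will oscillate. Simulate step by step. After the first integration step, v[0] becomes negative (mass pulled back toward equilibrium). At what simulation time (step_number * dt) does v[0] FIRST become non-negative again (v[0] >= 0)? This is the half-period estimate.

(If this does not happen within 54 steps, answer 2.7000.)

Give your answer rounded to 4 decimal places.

Step 0: x=[7.5000] v=[0.0000]
Step 1: x=[7.4809] v=[-0.3822]
Step 2: x=[7.4428] v=[-0.7621]
Step 3: x=[7.3859] v=[-1.1375]
Step 4: x=[7.3106] v=[-1.5061]
Step 5: x=[7.2173] v=[-1.8657]
Step 6: x=[7.1066] v=[-2.2142]
Step 7: x=[6.9791] v=[-2.5494]
Step 8: x=[6.8356] v=[-2.8694]
Step 9: x=[6.6770] v=[-3.1723]
Step 10: x=[6.5042] v=[-3.4562]
Step 11: x=[6.3182] v=[-3.7195]
Step 12: x=[6.1202] v=[-3.9606]
Step 13: x=[5.9113] v=[-4.1780]
Step 14: x=[5.6928] v=[-4.3705]
Step 15: x=[5.4660] v=[-4.5369]
Step 16: x=[5.2322] v=[-4.6762]
Step 17: x=[4.9928] v=[-4.7875]
Step 18: x=[4.7493] v=[-4.8703]
Step 19: x=[4.5031] v=[-4.9240]
Step 20: x=[4.2557] v=[-4.9483]
Step 21: x=[4.0086] v=[-4.9430]
Step 22: x=[3.7632] v=[-4.9082]
Step 23: x=[3.5210] v=[-4.8441]
Step 24: x=[3.2834] v=[-4.7511]
Step 25: x=[3.0519] v=[-4.6297]
Step 26: x=[2.8279] v=[-4.4806]
Step 27: x=[2.6127] v=[-4.3048]
Step 28: x=[2.4075] v=[-4.1033]
Step 29: x=[2.2136] v=[-3.8773]
Step 30: x=[2.0322] v=[-3.6281]
Step 31: x=[1.8643] v=[-3.3572]
Step 32: x=[1.7110] v=[-3.0663]
Step 33: x=[1.5731] v=[-2.7571]
Step 34: x=[1.4515] v=[-2.4314]
Step 35: x=[1.3469] v=[-2.0912]
Step 36: x=[1.2600] v=[-1.7385]
Step 37: x=[1.1912] v=[-1.3754]
Step 38: x=[1.1410] v=[-1.0041]
Step 39: x=[1.1097] v=[-0.6268]
Step 40: x=[1.0974] v=[-0.2457]
Step 41: x=[1.1042] v=[0.1368]
First v>=0 after going negative at step 41, time=2.0500

Answer: 2.0500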